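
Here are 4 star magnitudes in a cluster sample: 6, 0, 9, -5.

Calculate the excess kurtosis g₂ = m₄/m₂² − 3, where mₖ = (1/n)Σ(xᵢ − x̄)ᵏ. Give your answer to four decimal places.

x̄ = 2.5000
Σ(xᵢ − x̄)² = 117.0000 ⇒ m₂ = 29.25000
Σ(xᵢ − x̄)⁴ = 5138.2500 ⇒ m₄ = 1284.56250
m₂² = 855.56250
g₂ = m₄/m₂² − 3 = 1.50142 − 3 ≈ -1.4986

-1.4986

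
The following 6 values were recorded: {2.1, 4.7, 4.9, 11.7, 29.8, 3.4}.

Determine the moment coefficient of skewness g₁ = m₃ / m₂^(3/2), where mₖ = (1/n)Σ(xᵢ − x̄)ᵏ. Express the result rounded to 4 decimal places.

1.4400

x̄ = (2.1 + 4.7 + 4.9 + 11.7 + 29.8 + 3.4) / 6 = 9.4333
deviations (xᵢ − x̄): -7.3333, -4.7333, -4.5333, 2.2667, 20.3667, -6.0333
Σ(xᵢ − x̄)² = 553.0733 ⇒ m₂ = 553.0733/6 = 92.17889
Σ(xᵢ − x̄)³ = 7646.5584 ⇒ m₃ = 7646.5584/6 = 1274.42641
m₂^(3/2) = 92.17889^(1.5) = 885.00801
g₁ = m₃ / m₂^(3/2) = 1274.42641 / 885.00801 ≈ 1.4400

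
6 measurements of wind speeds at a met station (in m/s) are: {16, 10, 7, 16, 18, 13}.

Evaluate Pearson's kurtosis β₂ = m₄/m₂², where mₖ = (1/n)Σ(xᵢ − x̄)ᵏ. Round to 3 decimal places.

x̄ = 13.3333
Σ(xᵢ − x̄)² = 87.3333 ⇒ m₂ = 14.55556
Σ(xᵢ − x̄)⁴ = 2307.7778 ⇒ m₄ = 384.62963
m₂² = 211.86420
β₂ = m₄/m₂² = 384.62963 / 211.86420 ≈ 1.815

1.815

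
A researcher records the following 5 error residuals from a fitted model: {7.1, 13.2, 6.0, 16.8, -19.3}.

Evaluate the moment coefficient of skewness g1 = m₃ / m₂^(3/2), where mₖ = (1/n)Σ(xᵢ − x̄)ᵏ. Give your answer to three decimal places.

-1.139

x̄ = (7.1 + 13.2 + 6.0 + 16.8 - 19.3) / 5 = 4.7600
deviations (xᵢ − x̄): 2.3400, 8.4400, 1.2400, 12.0400, -24.0600
Σ(xᵢ − x̄)² = 802.0920 ⇒ m₂ = 802.0920/5 = 160.41840
Σ(xᵢ − x̄)³ = -11566.6706 ⇒ m₃ = -11566.6706/5 = -2313.33413
m₂^(3/2) = 160.41840^(1.5) = 2031.80147
g1 = m₃ / m₂^(3/2) = -2313.33413 / 2031.80147 ≈ -1.139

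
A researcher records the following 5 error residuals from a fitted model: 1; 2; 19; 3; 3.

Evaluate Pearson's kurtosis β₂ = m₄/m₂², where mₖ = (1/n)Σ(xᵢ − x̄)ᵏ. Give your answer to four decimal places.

x̄ = 5.6000
Σ(xᵢ − x̄)² = 227.2000 ⇒ m₂ = 45.44000
Σ(xᵢ − x̄)⁴ = 32948.8960 ⇒ m₄ = 6589.77920
m₂² = 2064.79360
β₂ = m₄/m₂² = 6589.77920 / 2064.79360 ≈ 3.1915

3.1915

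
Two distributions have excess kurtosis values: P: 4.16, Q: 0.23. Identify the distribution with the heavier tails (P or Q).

P

Higher excess kurtosis ⇒ heavier tails relative to the normal distribution.
4.16 vs 0.23: the larger is 4.16, so P has heavier tails.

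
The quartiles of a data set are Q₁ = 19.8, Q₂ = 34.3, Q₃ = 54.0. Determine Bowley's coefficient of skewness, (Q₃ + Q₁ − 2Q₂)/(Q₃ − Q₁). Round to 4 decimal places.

numerator: Q₃ + Q₁ − 2Q₂ = 54.0 + 19.8 − 2×34.3 = 5.2000
denominator: Q₃ − Q₁ = 54.0 − 19.8 = 34.2000
Bowley skewness = 5.2000 / 34.2000 ≈ 0.1520

0.1520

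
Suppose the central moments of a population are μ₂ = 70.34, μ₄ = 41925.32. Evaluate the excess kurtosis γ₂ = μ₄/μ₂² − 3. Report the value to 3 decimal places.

μ₂² = 70.34² = 4947.71560
μ₄/μ₂² = 41925.32 / 4947.71560 = 8.47367
γ₂ = 8.47367 − 3 ≈ 5.474

5.474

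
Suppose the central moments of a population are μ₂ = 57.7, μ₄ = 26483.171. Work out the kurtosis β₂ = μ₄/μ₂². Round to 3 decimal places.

7.955

μ₂² = 57.7² = 3329.29000
μ₄/μ₂² = 26483.171 / 3329.29000 = 7.95460
β₂ ≈ 7.955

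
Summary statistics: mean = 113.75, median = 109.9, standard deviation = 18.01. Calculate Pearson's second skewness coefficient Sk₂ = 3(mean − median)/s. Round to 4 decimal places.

Sk₂ = 3(113.75 − 109.9) / 18.01 = 3 × 3.8500 / 18.01
    = 11.5500 / 18.01 ≈ 0.6413

0.6413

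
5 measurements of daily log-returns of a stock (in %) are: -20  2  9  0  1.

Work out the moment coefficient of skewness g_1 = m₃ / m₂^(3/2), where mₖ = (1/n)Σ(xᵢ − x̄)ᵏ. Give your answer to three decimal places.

x̄ = (-20 + 2 + 9 + 0 + 1) / 5 = -1.6000
deviations (xᵢ − x̄): -18.4000, 3.6000, 10.6000, 1.6000, 2.6000
Σ(xᵢ − x̄)² = 473.2000 ⇒ m₂ = 473.2000/5 = 94.64000
Σ(xᵢ − x̄)³ = -4970.1600 ⇒ m₃ = -4970.1600/5 = -994.03200
m₂^(3/2) = 94.64000^(1.5) = 920.68718
g_1 = m₃ / m₂^(3/2) = -994.03200 / 920.68718 ≈ -1.080

-1.080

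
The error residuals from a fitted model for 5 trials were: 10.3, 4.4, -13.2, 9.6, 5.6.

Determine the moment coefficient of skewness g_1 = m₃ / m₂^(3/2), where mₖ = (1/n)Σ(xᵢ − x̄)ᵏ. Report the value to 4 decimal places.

x̄ = (10.3 + 4.4 - 13.2 + 9.6 + 5.6) / 5 = 3.3400
deviations (xᵢ − x̄): 6.9600, 1.0600, -16.5400, 6.2600, 2.2600
Σ(xᵢ − x̄)² = 367.4320 ⇒ m₂ = 367.4320/5 = 73.48640
Σ(xᵢ − x̄)³ = -3929.6722 ⇒ m₃ = -3929.6722/5 = -785.93443
m₂^(3/2) = 73.48640^(1.5) = 629.95635
g_1 = m₃ / m₂^(3/2) = -785.93443 / 629.95635 ≈ -1.2476

-1.2476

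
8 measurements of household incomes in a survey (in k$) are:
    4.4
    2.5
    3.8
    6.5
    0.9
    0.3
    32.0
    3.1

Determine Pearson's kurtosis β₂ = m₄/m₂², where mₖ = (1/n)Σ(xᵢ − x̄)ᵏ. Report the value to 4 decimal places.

x̄ = 6.6875
Σ(xᵢ − x̄)² = 759.0287 ⇒ m₂ = 94.87859
Σ(xᵢ − x̄)⁴ = 413882.1215 ⇒ m₄ = 51735.26519
m₂² = 9001.94755
β₂ = m₄/m₂² = 51735.26519 / 9001.94755 ≈ 5.7471

5.7471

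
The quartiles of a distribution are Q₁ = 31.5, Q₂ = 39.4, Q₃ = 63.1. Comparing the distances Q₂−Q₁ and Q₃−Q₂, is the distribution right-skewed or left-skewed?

Q₂ − Q₁ = 7.9;  Q₃ − Q₂ = 23.7
Q₃ − Q₂ > Q₂ − Q₁ ⇒ the upper half is more spread out ⇒ right-skewed.

right-skewed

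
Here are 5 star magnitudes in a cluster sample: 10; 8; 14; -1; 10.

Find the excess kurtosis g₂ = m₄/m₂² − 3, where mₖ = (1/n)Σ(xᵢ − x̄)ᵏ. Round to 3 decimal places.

-0.330

x̄ = 8.2000
Σ(xᵢ − x̄)² = 124.8000 ⇒ m₂ = 24.96000
Σ(xᵢ − x̄)⁴ = 8316.5760 ⇒ m₄ = 1663.31520
m₂² = 623.00160
g₂ = m₄/m₂² − 3 = 2.66984 − 3 ≈ -0.330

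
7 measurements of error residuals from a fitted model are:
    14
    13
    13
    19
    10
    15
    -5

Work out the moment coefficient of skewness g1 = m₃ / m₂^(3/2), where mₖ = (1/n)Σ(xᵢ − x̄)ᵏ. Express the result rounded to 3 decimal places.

-1.506

x̄ = (14 + 13 + 13 + 19 + 10 + 15 - 5) / 7 = 11.2857
deviations (xᵢ − x̄): 2.7143, 1.7143, 1.7143, 7.7143, -1.2857, 3.7143, -16.2857
Σ(xᵢ − x̄)² = 353.4286 ⇒ m₂ = 353.4286/7 = 50.48980
Σ(xᵢ − x̄)³ = -3781.1020 ⇒ m₃ = -3781.1020/7 = -540.15743
m₂^(3/2) = 50.48980^(1.5) = 358.76116
g1 = m₃ / m₂^(3/2) = -540.15743 / 358.76116 ≈ -1.506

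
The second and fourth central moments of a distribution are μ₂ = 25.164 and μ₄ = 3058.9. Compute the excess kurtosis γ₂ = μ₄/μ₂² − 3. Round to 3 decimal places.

1.831

μ₂² = 25.164² = 633.22690
μ₄/μ₂² = 3058.9 / 633.22690 = 4.83065
γ₂ = 4.83065 − 3 ≈ 1.831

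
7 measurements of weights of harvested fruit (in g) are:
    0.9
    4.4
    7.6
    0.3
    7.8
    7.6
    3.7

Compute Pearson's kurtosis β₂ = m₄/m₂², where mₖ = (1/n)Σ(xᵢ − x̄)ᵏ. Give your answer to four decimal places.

x̄ = 4.6143
Σ(xᵢ − x̄)² = 61.2686 ⇒ m₂ = 8.75265
Σ(xᵢ − x̄)⁴ = 799.4082 ⇒ m₄ = 114.20117
m₂² = 76.60894
β₂ = m₄/m₂² = 114.20117 / 76.60894 ≈ 1.4907

1.4907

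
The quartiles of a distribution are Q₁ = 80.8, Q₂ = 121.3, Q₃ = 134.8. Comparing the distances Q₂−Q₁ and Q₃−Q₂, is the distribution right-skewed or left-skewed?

Q₂ − Q₁ = 40.5;  Q₃ − Q₂ = 13.5
Q₂ − Q₁ > Q₃ − Q₂ ⇒ the lower half is more spread out ⇒ left-skewed.

left-skewed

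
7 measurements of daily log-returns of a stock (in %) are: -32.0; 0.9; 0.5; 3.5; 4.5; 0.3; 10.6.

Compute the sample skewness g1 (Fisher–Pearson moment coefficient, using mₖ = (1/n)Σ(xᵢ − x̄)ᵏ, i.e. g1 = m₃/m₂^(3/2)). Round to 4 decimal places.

-1.7385

x̄ = (-32.0 + 0.9 + 0.5 + 3.5 + 4.5 + 0.3 + 10.6) / 7 = -1.6714
deviations (xᵢ − x̄): -30.3286, 2.5714, 2.1714, 5.1714, 6.1714, 1.9714, 12.2714
Σ(xᵢ − x̄)² = 1150.4543 ⇒ m₂ = 1150.4543/7 = 164.35061
Σ(xᵢ − x̄)³ = -25640.7105 ⇒ m₃ = -25640.7105/7 = -3662.95865
m₂^(3/2) = 164.35061^(1.5) = 2106.96339
g1 = m₃ / m₂^(3/2) = -3662.95865 / 2106.96339 ≈ -1.7385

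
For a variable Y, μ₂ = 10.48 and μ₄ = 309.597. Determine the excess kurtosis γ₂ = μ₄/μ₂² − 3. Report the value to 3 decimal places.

μ₂² = 10.48² = 109.83040
μ₄/μ₂² = 309.597 / 109.83040 = 2.81886
γ₂ = 2.81886 − 3 ≈ -0.181

-0.181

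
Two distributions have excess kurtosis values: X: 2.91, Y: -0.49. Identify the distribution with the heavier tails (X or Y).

Higher excess kurtosis ⇒ heavier tails relative to the normal distribution.
2.91 vs -0.49: the larger is 2.91, so X has heavier tails. (X is leptokurtic — heavier-than-normal tails; the other is platykurtic.)

X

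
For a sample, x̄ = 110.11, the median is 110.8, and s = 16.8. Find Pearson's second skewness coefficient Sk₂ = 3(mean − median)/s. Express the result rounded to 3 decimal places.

-0.123

Sk₂ = 3(110.11 − 110.8) / 16.8 = 3 × -0.6900 / 16.8
    = -2.0700 / 16.8 ≈ -0.123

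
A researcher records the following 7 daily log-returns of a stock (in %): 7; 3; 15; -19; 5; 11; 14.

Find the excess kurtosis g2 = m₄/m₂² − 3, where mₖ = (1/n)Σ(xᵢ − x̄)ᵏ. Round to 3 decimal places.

0.891

x̄ = 5.1429
Σ(xᵢ − x̄)² = 800.8571 ⇒ m₂ = 114.40816
Σ(xᵢ − x̄)⁴ = 356551.0729 ⇒ m₄ = 50935.86756
m₂² = 13089.22782
g2 = m₄/m₂² − 3 = 3.89143 − 3 ≈ 0.891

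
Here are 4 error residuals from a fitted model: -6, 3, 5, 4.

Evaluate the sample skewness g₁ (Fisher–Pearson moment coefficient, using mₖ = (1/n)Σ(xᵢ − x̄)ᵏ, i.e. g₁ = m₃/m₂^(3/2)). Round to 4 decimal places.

x̄ = (-6 + 3 + 5 + 4) / 4 = 1.5000
deviations (xᵢ − x̄): -7.5000, 1.5000, 3.5000, 2.5000
Σ(xᵢ − x̄)² = 77.0000 ⇒ m₂ = 77.0000/4 = 19.25000
Σ(xᵢ − x̄)³ = -360.0000 ⇒ m₃ = -360.0000/4 = -90.00000
m₂^(3/2) = 19.25000^(1.5) = 84.45903
g₁ = m₃ / m₂^(3/2) = -90.00000 / 84.45903 ≈ -1.0656

-1.0656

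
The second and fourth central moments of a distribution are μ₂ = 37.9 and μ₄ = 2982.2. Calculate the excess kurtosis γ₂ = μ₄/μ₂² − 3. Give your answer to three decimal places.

μ₂² = 37.9² = 1436.41000
μ₄/μ₂² = 2982.2 / 1436.41000 = 2.07615
γ₂ = 2.07615 − 3 ≈ -0.924

-0.924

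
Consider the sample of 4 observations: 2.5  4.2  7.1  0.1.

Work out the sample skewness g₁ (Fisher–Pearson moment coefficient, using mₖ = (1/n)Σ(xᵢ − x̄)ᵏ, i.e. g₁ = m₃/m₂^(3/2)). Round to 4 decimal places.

x̄ = (2.5 + 4.2 + 7.1 + 0.1) / 4 = 3.4750
deviations (xᵢ − x̄): -0.9750, 0.7250, 3.6250, -3.3750
Σ(xᵢ − x̄)² = 26.0075 ⇒ m₂ = 26.0075/4 = 6.50187
Σ(xᵢ − x̄)³ = 8.6456 ⇒ m₃ = 8.6456/4 = 2.16141
m₂^(3/2) = 6.50187^(1.5) = 16.57898
g₁ = m₃ / m₂^(3/2) = 2.16141 / 16.57898 ≈ 0.1304

0.1304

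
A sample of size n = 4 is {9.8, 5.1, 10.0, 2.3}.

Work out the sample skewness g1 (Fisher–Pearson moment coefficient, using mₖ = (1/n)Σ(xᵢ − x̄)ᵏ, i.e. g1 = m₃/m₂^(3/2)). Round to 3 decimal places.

x̄ = (9.8 + 5.1 + 10.0 + 2.3) / 4 = 6.8000
deviations (xᵢ − x̄): 3.0000, -1.7000, 3.2000, -4.5000
Σ(xᵢ − x̄)² = 42.3800 ⇒ m₂ = 42.3800/4 = 10.59500
Σ(xᵢ − x̄)³ = -36.2700 ⇒ m₃ = -36.2700/4 = -9.06750
m₂^(3/2) = 10.59500^(1.5) = 34.48668
g1 = m₃ / m₂^(3/2) = -9.06750 / 34.48668 ≈ -0.263

-0.263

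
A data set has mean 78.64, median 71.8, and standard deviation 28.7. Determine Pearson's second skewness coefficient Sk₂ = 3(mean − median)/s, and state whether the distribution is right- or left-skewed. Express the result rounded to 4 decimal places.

0.7150, right-skewed

Sk₂ = 3(78.64 − 71.8) / 28.7 = 3 × 6.8400 / 28.7
    = 20.5200 / 28.7 ≈ 0.7150
Sk₂ > 0 ⇒ mean > median ⇒ right-skewed (positive skew).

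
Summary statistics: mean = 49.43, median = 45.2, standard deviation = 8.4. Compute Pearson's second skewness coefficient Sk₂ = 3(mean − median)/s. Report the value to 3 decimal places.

Sk₂ = 3(49.43 − 45.2) / 8.4 = 3 × 4.2300 / 8.4
    = 12.6900 / 8.4 ≈ 1.511

1.511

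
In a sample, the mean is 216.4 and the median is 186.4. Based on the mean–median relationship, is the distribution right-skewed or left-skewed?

mean − median = 216.4 − 186.4 = 30.0
mean > median ⇒ the longer tail is on the right ⇒ right-skewed (positively skewed).

right-skewed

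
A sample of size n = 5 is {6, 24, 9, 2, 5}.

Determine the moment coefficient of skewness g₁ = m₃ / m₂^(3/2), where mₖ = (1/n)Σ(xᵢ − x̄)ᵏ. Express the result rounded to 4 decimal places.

x̄ = (6 + 24 + 9 + 2 + 5) / 5 = 9.2000
deviations (xᵢ − x̄): -3.2000, 14.8000, -0.2000, -7.2000, -4.2000
Σ(xᵢ − x̄)² = 298.8000 ⇒ m₂ = 298.8000/5 = 59.76000
Σ(xᵢ − x̄)³ = 2761.6800 ⇒ m₃ = 2761.6800/5 = 552.33600
m₂^(3/2) = 59.76000^(1.5) = 461.97224
g₁ = m₃ / m₂^(3/2) = 552.33600 / 461.97224 ≈ 1.1956

1.1956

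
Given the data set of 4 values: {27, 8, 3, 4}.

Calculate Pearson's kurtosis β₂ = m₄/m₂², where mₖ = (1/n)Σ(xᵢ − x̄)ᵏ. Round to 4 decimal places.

x̄ = 10.5000
Σ(xᵢ − x̄)² = 377.0000 ⇒ m₂ = 94.25000
Σ(xᵢ − x̄)⁴ = 79108.2500 ⇒ m₄ = 19777.06250
m₂² = 8883.06250
β₂ = m₄/m₂² = 19777.06250 / 8883.06250 ≈ 2.2264

2.2264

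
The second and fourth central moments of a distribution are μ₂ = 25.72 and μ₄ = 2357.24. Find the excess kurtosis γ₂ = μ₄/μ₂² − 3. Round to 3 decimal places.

0.563

μ₂² = 25.72² = 661.51840
μ₄/μ₂² = 2357.24 / 661.51840 = 3.56338
γ₂ = 3.56338 − 3 ≈ 0.563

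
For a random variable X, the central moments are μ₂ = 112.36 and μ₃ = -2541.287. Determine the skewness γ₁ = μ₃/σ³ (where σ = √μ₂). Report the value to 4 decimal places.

σ = √μ₂ = √112.36 = 10.60000
σ³ = μ₂^(3/2) = 1191.01600
γ₁ = μ₃/σ³ = -2541.287 / 1191.01600 ≈ -2.1337

-2.1337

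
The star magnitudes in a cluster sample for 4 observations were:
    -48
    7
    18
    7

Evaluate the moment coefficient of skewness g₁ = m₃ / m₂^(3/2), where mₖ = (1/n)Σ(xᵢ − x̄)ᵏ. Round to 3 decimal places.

x̄ = (-48 + 7 + 18 + 7) / 4 = -4.0000
deviations (xᵢ − x̄): -44.0000, 11.0000, 22.0000, 11.0000
Σ(xᵢ − x̄)² = 2662.0000 ⇒ m₂ = 2662.0000/4 = 665.50000
Σ(xᵢ − x̄)³ = -71874.0000 ⇒ m₃ = -71874.0000/4 = -17968.50000
m₂^(3/2) = 665.50000^(1.5) = 17168.09428
g₁ = m₃ / m₂^(3/2) = -17968.50000 / 17168.09428 ≈ -1.047

-1.047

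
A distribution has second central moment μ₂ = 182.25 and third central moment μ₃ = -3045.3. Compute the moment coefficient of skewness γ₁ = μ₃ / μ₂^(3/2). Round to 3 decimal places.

-1.238

σ = √μ₂ = √182.25 = 13.50000
σ³ = μ₂^(3/2) = 2460.37500
γ₁ = μ₃/σ³ = -3045.3 / 2460.37500 ≈ -1.238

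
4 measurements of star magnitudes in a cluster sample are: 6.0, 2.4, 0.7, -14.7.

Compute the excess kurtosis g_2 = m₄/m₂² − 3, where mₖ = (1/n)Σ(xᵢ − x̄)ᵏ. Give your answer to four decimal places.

x̄ = -1.4000
Σ(xᵢ − x̄)² = 250.5000 ⇒ m₂ = 62.62500
Σ(xᵢ − x̄)⁴ = 34516.6914 ⇒ m₄ = 8629.17285
m₂² = 3921.89062
g_2 = m₄/m₂² − 3 = 2.20026 − 3 ≈ -0.7997

-0.7997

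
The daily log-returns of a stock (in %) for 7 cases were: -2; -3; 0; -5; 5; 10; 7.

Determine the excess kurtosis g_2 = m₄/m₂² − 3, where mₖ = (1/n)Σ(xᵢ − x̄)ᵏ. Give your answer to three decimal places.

-1.408

x̄ = 1.7143
Σ(xᵢ − x̄)² = 191.4286 ⇒ m₂ = 27.34694
Σ(xᵢ − x̄)⁴ = 8335.6152 ⇒ m₄ = 1190.80217
m₂² = 747.85506
g_2 = m₄/m₂² − 3 = 1.59229 − 3 ≈ -1.408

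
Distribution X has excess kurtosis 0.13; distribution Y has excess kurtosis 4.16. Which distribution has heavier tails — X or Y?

Higher excess kurtosis ⇒ heavier tails relative to the normal distribution.
0.13 vs 4.16: the larger is 4.16, so Y has heavier tails.

Y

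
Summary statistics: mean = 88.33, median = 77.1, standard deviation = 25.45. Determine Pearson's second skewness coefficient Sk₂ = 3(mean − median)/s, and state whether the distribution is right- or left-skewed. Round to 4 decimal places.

1.3238, right-skewed

Sk₂ = 3(88.33 − 77.1) / 25.45 = 3 × 11.2300 / 25.45
    = 33.6900 / 25.45 ≈ 1.3238
Sk₂ > 0 ⇒ mean > median ⇒ right-skewed (positive skew).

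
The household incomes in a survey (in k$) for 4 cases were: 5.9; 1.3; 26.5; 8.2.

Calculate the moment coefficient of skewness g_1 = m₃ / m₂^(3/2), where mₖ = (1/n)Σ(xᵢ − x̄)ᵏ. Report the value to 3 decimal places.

0.920

x̄ = (5.9 + 1.3 + 26.5 + 8.2) / 4 = 10.4750
deviations (xᵢ − x̄): -4.5750, -9.1750, 16.0250, -2.2750
Σ(xᵢ − x̄)² = 367.0875 ⇒ m₂ = 367.0875/4 = 91.77187
Σ(xᵢ − x̄)³ = 3235.3406 ⇒ m₃ = 3235.3406/4 = 808.83516
m₂^(3/2) = 91.77187^(1.5) = 879.15289
g_1 = m₃ / m₂^(3/2) = 808.83516 / 879.15289 ≈ 0.920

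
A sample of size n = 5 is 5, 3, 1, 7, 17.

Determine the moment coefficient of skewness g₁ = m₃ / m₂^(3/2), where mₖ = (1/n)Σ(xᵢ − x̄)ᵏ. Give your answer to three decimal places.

x̄ = (5 + 3 + 1 + 7 + 17) / 5 = 6.6000
deviations (xᵢ − x̄): -1.6000, -3.6000, -5.6000, 0.4000, 10.4000
Σ(xᵢ − x̄)² = 155.2000 ⇒ m₂ = 155.2000/5 = 31.04000
Σ(xᵢ − x̄)³ = 898.5600 ⇒ m₃ = 898.5600/5 = 179.71200
m₂^(3/2) = 31.04000^(1.5) = 172.93487
g₁ = m₃ / m₂^(3/2) = 179.71200 / 172.93487 ≈ 1.039

1.039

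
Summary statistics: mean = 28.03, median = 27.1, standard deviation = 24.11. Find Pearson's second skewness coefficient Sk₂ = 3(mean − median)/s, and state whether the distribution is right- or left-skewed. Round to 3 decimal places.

Sk₂ = 3(28.03 − 27.1) / 24.11 = 3 × 0.9300 / 24.11
    = 2.7900 / 24.11 ≈ 0.116
Sk₂ > 0 ⇒ mean > median ⇒ right-skewed (positive skew).

0.116, right-skewed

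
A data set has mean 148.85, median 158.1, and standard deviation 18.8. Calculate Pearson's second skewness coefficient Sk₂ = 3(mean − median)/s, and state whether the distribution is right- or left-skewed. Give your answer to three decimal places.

-1.476, left-skewed

Sk₂ = 3(148.85 − 158.1) / 18.8 = 3 × -9.2500 / 18.8
    = -27.7500 / 18.8 ≈ -1.476
Sk₂ < 0 ⇒ mean < median ⇒ left-skewed (negative skew).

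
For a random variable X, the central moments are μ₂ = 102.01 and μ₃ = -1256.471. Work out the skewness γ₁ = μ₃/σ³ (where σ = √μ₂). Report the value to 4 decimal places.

-1.2195

σ = √μ₂ = √102.01 = 10.10000
σ³ = μ₂^(3/2) = 1030.30100
γ₁ = μ₃/σ³ = -1256.471 / 1030.30100 ≈ -1.2195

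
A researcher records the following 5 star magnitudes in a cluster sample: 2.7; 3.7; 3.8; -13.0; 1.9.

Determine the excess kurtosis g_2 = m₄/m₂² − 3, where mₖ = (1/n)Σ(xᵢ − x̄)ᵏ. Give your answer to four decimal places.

0.1911

x̄ = -0.1800
Σ(xᵢ − x̄)² = 207.8680 ⇒ m₂ = 41.57360
Σ(xᵢ − x̄)⁴ = 27576.7794 ⇒ m₄ = 5515.35589
m₂² = 1728.36422
g_2 = m₄/m₂² − 3 = 3.19108 − 3 ≈ 0.1911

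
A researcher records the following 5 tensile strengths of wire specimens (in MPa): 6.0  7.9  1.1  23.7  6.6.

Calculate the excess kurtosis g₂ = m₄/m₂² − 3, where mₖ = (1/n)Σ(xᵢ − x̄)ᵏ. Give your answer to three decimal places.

x̄ = 9.0600
Σ(xᵢ − x̄)² = 294.4520 ⇒ m₂ = 58.89040
Σ(xᵢ − x̄)⁴ = 50077.9793 ⇒ m₄ = 10015.59586
m₂² = 3468.07921
g₂ = m₄/m₂² − 3 = 2.88794 − 3 ≈ -0.112

-0.112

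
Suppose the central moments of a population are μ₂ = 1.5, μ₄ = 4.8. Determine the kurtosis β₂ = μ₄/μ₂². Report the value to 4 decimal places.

μ₂² = 1.5² = 2.25000
μ₄/μ₂² = 4.8 / 2.25000 = 2.13333
β₂ ≈ 2.1333

2.1333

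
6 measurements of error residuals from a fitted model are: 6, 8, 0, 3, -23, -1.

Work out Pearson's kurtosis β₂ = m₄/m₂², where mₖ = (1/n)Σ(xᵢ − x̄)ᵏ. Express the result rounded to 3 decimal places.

3.577

x̄ = -1.1667
Σ(xᵢ − x̄)² = 630.8333 ⇒ m₂ = 105.13889
Σ(xᵢ − x̄)⁴ = 237239.4861 ⇒ m₄ = 39539.91435
m₂² = 11054.18596
β₂ = m₄/m₂² = 39539.91435 / 11054.18596 ≈ 3.577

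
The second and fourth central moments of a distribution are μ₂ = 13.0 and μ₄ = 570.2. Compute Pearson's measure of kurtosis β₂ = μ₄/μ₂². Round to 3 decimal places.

μ₂² = 13.0² = 169.00000
μ₄/μ₂² = 570.2 / 169.00000 = 3.37396
β₂ ≈ 3.374

3.374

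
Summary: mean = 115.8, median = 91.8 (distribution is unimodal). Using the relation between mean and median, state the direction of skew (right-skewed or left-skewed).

mean − median = 115.8 − 91.8 = 24.0
mean > median ⇒ the longer tail is on the right ⇒ right-skewed (positively skewed).

right-skewed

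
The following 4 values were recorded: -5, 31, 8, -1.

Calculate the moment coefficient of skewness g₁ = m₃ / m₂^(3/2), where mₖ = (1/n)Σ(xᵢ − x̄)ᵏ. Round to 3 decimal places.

x̄ = (-5 + 31 + 8 - 1) / 4 = 8.2500
deviations (xᵢ − x̄): -13.2500, 22.7500, -0.2500, -9.2500
Σ(xᵢ − x̄)² = 778.7500 ⇒ m₂ = 778.7500/4 = 194.68750
Σ(xᵢ − x̄)³ = 8656.8750 ⇒ m₃ = 8656.8750/4 = 2164.21875
m₂^(3/2) = 194.68750^(1.5) = 2716.48369
g₁ = m₃ / m₂^(3/2) = 2164.21875 / 2716.48369 ≈ 0.797

0.797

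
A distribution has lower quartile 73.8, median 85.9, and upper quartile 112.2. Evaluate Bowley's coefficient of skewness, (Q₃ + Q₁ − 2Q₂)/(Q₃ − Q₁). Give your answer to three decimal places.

numerator: Q₃ + Q₁ − 2Q₂ = 112.2 + 73.8 − 2×85.9 = 14.2000
denominator: Q₃ − Q₁ = 112.2 − 73.8 = 38.4000
Bowley skewness = 14.2000 / 38.4000 ≈ 0.370

0.370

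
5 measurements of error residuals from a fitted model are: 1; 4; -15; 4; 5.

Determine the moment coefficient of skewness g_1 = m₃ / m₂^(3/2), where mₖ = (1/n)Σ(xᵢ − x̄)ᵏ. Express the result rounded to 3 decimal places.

-1.388

x̄ = (1 + 4 - 15 + 4 + 5) / 5 = -0.2000
deviations (xᵢ − x̄): 1.2000, 4.2000, -14.8000, 4.2000, 5.2000
Σ(xᵢ − x̄)² = 282.8000 ⇒ m₂ = 282.8000/5 = 56.56000
Σ(xᵢ − x̄)³ = -2951.2800 ⇒ m₃ = -2951.2800/5 = -590.25600
m₂^(3/2) = 56.56000^(1.5) = 425.36730
g_1 = m₃ / m₂^(3/2) = -590.25600 / 425.36730 ≈ -1.388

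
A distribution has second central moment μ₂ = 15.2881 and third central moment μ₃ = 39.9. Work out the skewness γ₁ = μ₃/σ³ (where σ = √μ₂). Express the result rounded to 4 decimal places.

σ = √μ₂ = √15.2881 = 3.91000
σ³ = μ₂^(3/2) = 59.77647
γ₁ = μ₃/σ³ = 39.9 / 59.77647 ≈ 0.6675

0.6675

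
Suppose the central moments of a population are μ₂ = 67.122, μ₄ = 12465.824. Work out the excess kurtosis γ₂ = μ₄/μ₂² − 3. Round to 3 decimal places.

-0.233

μ₂² = 67.122² = 4505.36288
μ₄/μ₂² = 12465.824 / 4505.36288 = 2.76689
γ₂ = 2.76689 − 3 ≈ -0.233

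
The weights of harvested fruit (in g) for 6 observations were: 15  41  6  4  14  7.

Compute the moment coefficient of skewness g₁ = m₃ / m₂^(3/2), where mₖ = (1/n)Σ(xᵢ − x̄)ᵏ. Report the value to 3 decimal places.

x̄ = (15 + 41 + 6 + 4 + 14 + 7) / 6 = 14.5000
deviations (xᵢ − x̄): 0.5000, 26.5000, -8.5000, -10.5000, -0.5000, -7.5000
Σ(xᵢ − x̄)² = 941.5000 ⇒ m₂ = 941.5000/6 = 156.91667
Σ(xᵢ − x̄)³ = 16416.0000 ⇒ m₃ = 16416.0000/6 = 2736.00000
m₂^(3/2) = 156.91667^(1.5) = 1965.63832
g₁ = m₃ / m₂^(3/2) = 2736.00000 / 1965.63832 ≈ 1.392

1.392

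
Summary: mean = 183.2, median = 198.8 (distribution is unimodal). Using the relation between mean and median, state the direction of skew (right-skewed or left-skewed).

left-skewed

mean − median = 183.2 − 198.8 = -15.6
mean < median ⇒ the longer tail is on the left ⇒ left-skewed (negatively skewed).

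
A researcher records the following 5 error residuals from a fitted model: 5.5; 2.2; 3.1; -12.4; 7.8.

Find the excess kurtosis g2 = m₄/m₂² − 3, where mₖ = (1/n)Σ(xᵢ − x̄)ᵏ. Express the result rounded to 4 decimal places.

-0.0929

x̄ = 1.2400
Σ(xᵢ − x̄)² = 251.6120 ⇒ m₂ = 50.32240
Σ(xᵢ − x̄)⁴ = 36808.4980 ⇒ m₄ = 7361.69959
m₂² = 2532.34394
g2 = m₄/m₂² − 3 = 2.90707 − 3 ≈ -0.0929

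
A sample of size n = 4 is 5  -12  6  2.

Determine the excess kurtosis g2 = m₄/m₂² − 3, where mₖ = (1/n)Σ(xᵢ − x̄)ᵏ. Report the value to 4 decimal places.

-0.7850

x̄ = 0.2500
Σ(xᵢ − x̄)² = 208.7500 ⇒ m₂ = 52.18750
Σ(xᵢ − x̄)⁴ = 24130.3281 ⇒ m₄ = 6032.58203
m₂² = 2723.53516
g2 = m₄/m₂² − 3 = 2.21498 − 3 ≈ -0.7850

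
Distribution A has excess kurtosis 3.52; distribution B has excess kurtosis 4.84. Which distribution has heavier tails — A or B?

B

Higher excess kurtosis ⇒ heavier tails relative to the normal distribution.
3.52 vs 4.84: the larger is 4.84, so B has heavier tails.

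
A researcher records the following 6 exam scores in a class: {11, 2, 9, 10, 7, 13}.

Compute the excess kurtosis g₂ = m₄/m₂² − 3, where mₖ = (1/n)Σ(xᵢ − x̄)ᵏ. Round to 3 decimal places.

x̄ = 8.6667
Σ(xᵢ − x̄)² = 73.3333 ⇒ m₂ = 12.22222
Σ(xᵢ − x̄)⁴ = 2368.4444 ⇒ m₄ = 394.74074
m₂² = 149.38272
g₂ = m₄/m₂² − 3 = 2.64248 − 3 ≈ -0.358

-0.358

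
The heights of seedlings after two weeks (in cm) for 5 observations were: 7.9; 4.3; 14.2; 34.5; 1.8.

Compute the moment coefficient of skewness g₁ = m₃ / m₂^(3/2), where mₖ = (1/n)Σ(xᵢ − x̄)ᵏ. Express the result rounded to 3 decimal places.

1.073

x̄ = (7.9 + 4.3 + 14.2 + 34.5 + 1.8) / 5 = 12.5400
deviations (xᵢ − x̄): -4.6400, -8.2400, 1.6600, 21.9600, -10.7400
Σ(xᵢ − x̄)² = 689.7720 ⇒ m₂ = 689.7720/5 = 137.95440
Σ(xᵢ − x̄)³ = 8696.3930 ⇒ m₃ = 8696.3930/5 = 1739.27861
m₂^(3/2) = 137.95440^(1.5) = 1620.32949
g₁ = m₃ / m₂^(3/2) = 1739.27861 / 1620.32949 ≈ 1.073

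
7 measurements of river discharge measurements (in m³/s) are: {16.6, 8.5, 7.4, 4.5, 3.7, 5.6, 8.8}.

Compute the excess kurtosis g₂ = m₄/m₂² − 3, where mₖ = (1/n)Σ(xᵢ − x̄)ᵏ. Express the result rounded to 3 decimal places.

x̄ = 7.8714
Σ(xᵢ − x̄)² = 111.5943 ⇒ m₂ = 15.94204
Σ(xᵢ − x̄)⁴ = 6264.1598 ⇒ m₄ = 894.87997
m₂² = 254.14867
g₂ = m₄/m₂² − 3 = 3.52109 − 3 ≈ 0.521

0.521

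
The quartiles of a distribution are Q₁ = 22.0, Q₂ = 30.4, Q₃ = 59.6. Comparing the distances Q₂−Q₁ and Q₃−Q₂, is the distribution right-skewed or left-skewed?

Q₂ − Q₁ = 8.4;  Q₃ − Q₂ = 29.2
Q₃ − Q₂ > Q₂ − Q₁ ⇒ the upper half is more spread out ⇒ right-skewed.

right-skewed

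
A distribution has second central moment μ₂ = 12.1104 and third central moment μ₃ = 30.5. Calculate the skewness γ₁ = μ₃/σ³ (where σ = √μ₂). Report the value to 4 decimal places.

0.7237

σ = √μ₂ = √12.1104 = 3.48000
σ³ = μ₂^(3/2) = 42.14419
γ₁ = μ₃/σ³ = 30.5 / 42.14419 ≈ 0.7237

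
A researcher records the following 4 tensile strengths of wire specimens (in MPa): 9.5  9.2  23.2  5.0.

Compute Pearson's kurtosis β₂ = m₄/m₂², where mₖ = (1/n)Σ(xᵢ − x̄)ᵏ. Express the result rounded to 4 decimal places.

x̄ = 11.7250
Σ(xᵢ − x̄)² = 188.2275 ⇒ m₂ = 47.05688
Σ(xᵢ − x̄)⁴ = 19448.9847 ⇒ m₄ = 4862.24616
m₂² = 2214.34948
β₂ = m₄/m₂² = 4862.24616 / 2214.34948 ≈ 2.1958

2.1958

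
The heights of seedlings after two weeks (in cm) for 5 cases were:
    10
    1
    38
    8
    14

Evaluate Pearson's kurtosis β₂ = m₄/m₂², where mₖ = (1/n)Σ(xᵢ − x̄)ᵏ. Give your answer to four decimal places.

x̄ = 14.2000
Σ(xᵢ − x̄)² = 796.8000 ⇒ m₂ = 159.36000
Σ(xᵢ − x̄)⁴ = 353002.6560 ⇒ m₄ = 70600.53120
m₂² = 25395.60960
β₂ = m₄/m₂² = 70600.53120 / 25395.60960 ≈ 2.7800

2.7800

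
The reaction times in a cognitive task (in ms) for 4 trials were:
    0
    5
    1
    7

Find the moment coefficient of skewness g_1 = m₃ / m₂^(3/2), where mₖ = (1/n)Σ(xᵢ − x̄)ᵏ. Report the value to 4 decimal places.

x̄ = (0 + 5 + 1 + 7) / 4 = 3.2500
deviations (xᵢ − x̄): -3.2500, 1.7500, -2.2500, 3.7500
Σ(xᵢ − x̄)² = 32.7500 ⇒ m₂ = 32.7500/4 = 8.18750
Σ(xᵢ − x̄)³ = 12.3750 ⇒ m₃ = 12.3750/4 = 3.09375
m₂^(3/2) = 8.18750^(1.5) = 23.42756
g_1 = m₃ / m₂^(3/2) = 3.09375 / 23.42756 ≈ 0.1321

0.1321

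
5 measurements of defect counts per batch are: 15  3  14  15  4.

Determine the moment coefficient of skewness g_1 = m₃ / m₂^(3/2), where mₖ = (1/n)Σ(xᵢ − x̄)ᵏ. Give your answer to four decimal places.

x̄ = (15 + 3 + 14 + 15 + 4) / 5 = 10.2000
deviations (xᵢ − x̄): 4.8000, -7.2000, 3.8000, 4.8000, -6.2000
Σ(xᵢ − x̄)² = 150.8000 ⇒ m₂ = 150.8000/5 = 30.16000
Σ(xᵢ − x̄)³ = -335.5200 ⇒ m₃ = -335.5200/5 = -67.10400
m₂^(3/2) = 30.16000^(1.5) = 165.63305
g_1 = m₃ / m₂^(3/2) = -67.10400 / 165.63305 ≈ -0.4051

-0.4051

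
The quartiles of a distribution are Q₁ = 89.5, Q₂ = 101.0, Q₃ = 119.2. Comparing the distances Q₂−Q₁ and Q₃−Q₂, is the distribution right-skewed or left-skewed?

Q₂ − Q₁ = 11.5;  Q₃ − Q₂ = 18.2
Q₃ − Q₂ > Q₂ − Q₁ ⇒ the upper half is more spread out ⇒ right-skewed.

right-skewed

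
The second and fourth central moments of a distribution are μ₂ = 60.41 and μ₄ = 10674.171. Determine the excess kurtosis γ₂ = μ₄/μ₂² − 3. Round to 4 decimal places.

-0.0751

μ₂² = 60.41² = 3649.36810
μ₄/μ₂² = 10674.171 / 3649.36810 = 2.92494
γ₂ = 2.92494 − 3 ≈ -0.0751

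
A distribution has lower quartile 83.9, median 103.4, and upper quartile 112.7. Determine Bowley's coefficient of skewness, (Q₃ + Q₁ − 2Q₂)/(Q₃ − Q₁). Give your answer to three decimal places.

-0.354

numerator: Q₃ + Q₁ − 2Q₂ = 112.7 + 83.9 − 2×103.4 = -10.2000
denominator: Q₃ − Q₁ = 112.7 − 83.9 = 28.8000
Bowley skewness = -10.2000 / 28.8000 ≈ -0.354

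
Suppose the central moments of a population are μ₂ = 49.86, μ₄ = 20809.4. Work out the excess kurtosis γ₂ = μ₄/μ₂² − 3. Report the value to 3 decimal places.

μ₂² = 49.86² = 2486.01960
μ₄/μ₂² = 20809.4 / 2486.01960 = 8.37057
γ₂ = 8.37057 − 3 ≈ 5.371

5.371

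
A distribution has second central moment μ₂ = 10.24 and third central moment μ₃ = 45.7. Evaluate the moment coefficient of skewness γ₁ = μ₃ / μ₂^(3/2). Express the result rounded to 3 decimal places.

σ = √μ₂ = √10.24 = 3.20000
σ³ = μ₂^(3/2) = 32.76800
γ₁ = μ₃/σ³ = 45.7 / 32.76800 ≈ 1.395

1.395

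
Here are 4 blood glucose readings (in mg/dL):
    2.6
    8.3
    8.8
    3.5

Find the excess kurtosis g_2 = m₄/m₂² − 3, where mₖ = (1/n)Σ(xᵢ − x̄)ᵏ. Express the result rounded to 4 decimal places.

x̄ = 5.8000
Σ(xᵢ − x̄)² = 30.7800 ⇒ m₂ = 7.69500
Σ(xᵢ − x̄)⁴ = 252.9042 ⇒ m₄ = 63.22605
m₂² = 59.21303
g_2 = m₄/m₂² − 3 = 1.06777 − 3 ≈ -1.9322

-1.9322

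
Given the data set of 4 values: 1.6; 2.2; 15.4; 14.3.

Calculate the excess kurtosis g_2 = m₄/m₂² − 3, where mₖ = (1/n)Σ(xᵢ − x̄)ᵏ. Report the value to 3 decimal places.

-1.981

x̄ = 8.3750
Σ(xᵢ − x̄)² = 168.4875 ⇒ m₂ = 42.12188
Σ(xᵢ − x̄)⁴ = 7228.7010 ⇒ m₄ = 1807.17526
m₂² = 1774.25235
g_2 = m₄/m₂² − 3 = 1.01856 − 3 ≈ -1.981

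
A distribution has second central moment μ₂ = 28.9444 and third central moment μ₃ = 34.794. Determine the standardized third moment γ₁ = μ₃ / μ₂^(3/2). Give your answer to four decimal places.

0.2234

σ = √μ₂ = √28.9444 = 5.38000
σ³ = μ₂^(3/2) = 155.72087
γ₁ = μ₃/σ³ = 34.794 / 155.72087 ≈ 0.2234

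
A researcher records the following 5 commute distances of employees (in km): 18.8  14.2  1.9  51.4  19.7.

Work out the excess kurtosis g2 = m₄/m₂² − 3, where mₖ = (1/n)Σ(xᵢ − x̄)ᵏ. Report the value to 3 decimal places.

x̄ = 21.2000
Σ(xᵢ − x̄)² = 1341.5400 ⇒ m₂ = 268.30800
Σ(xᵢ − x̄)⁴ = 973005.0018 ⇒ m₄ = 194601.00036
m₂² = 71989.18286
g2 = m₄/m₂² − 3 = 2.70320 − 3 ≈ -0.297

-0.297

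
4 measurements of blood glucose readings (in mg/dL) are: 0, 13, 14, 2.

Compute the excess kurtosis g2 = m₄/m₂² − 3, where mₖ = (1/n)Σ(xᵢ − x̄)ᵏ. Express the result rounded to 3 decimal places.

-1.938

x̄ = 7.2500
Σ(xᵢ − x̄)² = 158.7500 ⇒ m₂ = 39.68750
Σ(xᵢ − x̄)⁴ = 6691.5781 ⇒ m₄ = 1672.89453
m₂² = 1575.09766
g2 = m₄/m₂² − 3 = 1.06209 − 3 ≈ -1.938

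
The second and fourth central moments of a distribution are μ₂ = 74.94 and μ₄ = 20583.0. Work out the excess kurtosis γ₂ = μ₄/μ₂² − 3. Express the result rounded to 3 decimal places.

0.665

μ₂² = 74.94² = 5616.00360
μ₄/μ₂² = 20583.0 / 5616.00360 = 3.66506
γ₂ = 3.66506 − 3 ≈ 0.665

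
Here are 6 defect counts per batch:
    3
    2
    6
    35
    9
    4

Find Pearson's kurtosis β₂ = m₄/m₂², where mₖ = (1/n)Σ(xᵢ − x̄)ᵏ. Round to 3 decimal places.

x̄ = 9.8333
Σ(xᵢ − x̄)² = 790.8333 ⇒ m₂ = 131.80556
Σ(xᵢ − x̄)⁴ = 408466.1528 ⇒ m₄ = 68077.69213
m₂² = 17372.70448
β₂ = m₄/m₂² = 68077.69213 / 17372.70448 ≈ 3.919

3.919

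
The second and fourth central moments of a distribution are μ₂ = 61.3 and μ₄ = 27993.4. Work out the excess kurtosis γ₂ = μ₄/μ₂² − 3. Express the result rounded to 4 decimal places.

4.4496

μ₂² = 61.3² = 3757.69000
μ₄/μ₂² = 27993.4 / 3757.69000 = 7.44963
γ₂ = 7.44963 − 3 ≈ 4.4496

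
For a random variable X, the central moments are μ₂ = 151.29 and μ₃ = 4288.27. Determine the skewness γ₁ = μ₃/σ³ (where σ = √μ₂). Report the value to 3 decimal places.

σ = √μ₂ = √151.29 = 12.30000
σ³ = μ₂^(3/2) = 1860.86700
γ₁ = μ₃/σ³ = 4288.27 / 1860.86700 ≈ 2.304

2.304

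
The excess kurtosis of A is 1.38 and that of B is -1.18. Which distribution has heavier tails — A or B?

A

Higher excess kurtosis ⇒ heavier tails relative to the normal distribution.
1.38 vs -1.18: the larger is 1.38, so A has heavier tails. (A is leptokurtic — heavier-than-normal tails; the other is platykurtic.)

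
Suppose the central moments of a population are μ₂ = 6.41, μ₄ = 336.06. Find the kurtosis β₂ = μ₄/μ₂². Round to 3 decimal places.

8.179

μ₂² = 6.41² = 41.08810
μ₄/μ₂² = 336.06 / 41.08810 = 8.17901
β₂ ≈ 8.179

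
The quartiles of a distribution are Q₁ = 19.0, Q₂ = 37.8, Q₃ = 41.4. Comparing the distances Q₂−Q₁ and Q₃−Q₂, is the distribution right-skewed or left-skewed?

left-skewed

Q₂ − Q₁ = 18.8;  Q₃ − Q₂ = 3.6
Q₂ − Q₁ > Q₃ − Q₂ ⇒ the lower half is more spread out ⇒ left-skewed.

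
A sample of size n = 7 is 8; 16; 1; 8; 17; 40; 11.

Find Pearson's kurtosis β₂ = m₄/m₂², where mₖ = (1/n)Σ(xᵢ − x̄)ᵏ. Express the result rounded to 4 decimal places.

3.6915

x̄ = 14.4286
Σ(xᵢ − x̄)² = 937.7143 ⇒ m₂ = 133.95918
Σ(xᵢ − x̄)⁴ = 463703.9650 ⇒ m₄ = 66243.42357
m₂² = 17945.06289
β₂ = m₄/m₂² = 66243.42357 / 17945.06289 ≈ 3.6915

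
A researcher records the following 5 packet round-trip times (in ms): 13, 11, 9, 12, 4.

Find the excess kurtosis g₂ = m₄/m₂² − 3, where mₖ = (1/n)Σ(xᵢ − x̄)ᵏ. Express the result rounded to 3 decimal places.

-0.554

x̄ = 9.8000
Σ(xᵢ − x̄)² = 50.8000 ⇒ m₂ = 10.16000
Σ(xᵢ − x̄)⁴ = 1262.4160 ⇒ m₄ = 252.48320
m₂² = 103.22560
g₂ = m₄/m₂² − 3 = 2.44594 − 3 ≈ -0.554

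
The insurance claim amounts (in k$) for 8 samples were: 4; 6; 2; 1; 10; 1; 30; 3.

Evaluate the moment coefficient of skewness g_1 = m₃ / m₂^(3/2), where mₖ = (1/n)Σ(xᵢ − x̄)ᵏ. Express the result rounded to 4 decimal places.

x̄ = (4 + 6 + 2 + 1 + 10 + 1 + 30 + 3) / 8 = 7.1250
deviations (xᵢ − x̄): -3.1250, -1.1250, -5.1250, -6.1250, 2.8750, -6.1250, 22.8750, -4.1250
Σ(xᵢ − x̄)² = 660.8750 ⇒ m₂ = 660.8750/8 = 82.60938
Σ(xᵢ − x̄)³ = 11297.1563 ⇒ m₃ = 11297.1563/8 = 1412.14453
m₂^(3/2) = 82.60938^(1.5) = 750.83413
g_1 = m₃ / m₂^(3/2) = 1412.14453 / 750.83413 ≈ 1.8808

1.8808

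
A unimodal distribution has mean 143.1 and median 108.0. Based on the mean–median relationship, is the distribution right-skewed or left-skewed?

right-skewed

mean − median = 143.1 − 108.0 = 35.1
mean > median ⇒ the longer tail is on the right ⇒ right-skewed (positively skewed).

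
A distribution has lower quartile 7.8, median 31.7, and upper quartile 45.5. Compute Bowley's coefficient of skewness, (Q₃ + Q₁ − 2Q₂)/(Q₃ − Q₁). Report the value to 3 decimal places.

-0.268

numerator: Q₃ + Q₁ − 2Q₂ = 45.5 + 7.8 − 2×31.7 = -10.1000
denominator: Q₃ − Q₁ = 45.5 − 7.8 = 37.7000
Bowley skewness = -10.1000 / 37.7000 ≈ -0.268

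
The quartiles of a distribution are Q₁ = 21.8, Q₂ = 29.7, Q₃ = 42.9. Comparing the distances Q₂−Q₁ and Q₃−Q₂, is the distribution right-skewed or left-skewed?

right-skewed

Q₂ − Q₁ = 7.9;  Q₃ − Q₂ = 13.2
Q₃ − Q₂ > Q₂ − Q₁ ⇒ the upper half is more spread out ⇒ right-skewed.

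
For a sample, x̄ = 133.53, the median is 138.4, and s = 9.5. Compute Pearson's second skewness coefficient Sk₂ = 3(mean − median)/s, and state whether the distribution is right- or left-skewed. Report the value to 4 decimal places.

-1.5379, left-skewed

Sk₂ = 3(133.53 − 138.4) / 9.5 = 3 × -4.8700 / 9.5
    = -14.6100 / 9.5 ≈ -1.5379
Sk₂ < 0 ⇒ mean < median ⇒ left-skewed (negative skew).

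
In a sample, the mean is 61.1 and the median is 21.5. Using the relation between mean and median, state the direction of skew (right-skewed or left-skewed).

right-skewed

mean − median = 61.1 − 21.5 = 39.6
mean > median ⇒ the longer tail is on the right ⇒ right-skewed (positively skewed).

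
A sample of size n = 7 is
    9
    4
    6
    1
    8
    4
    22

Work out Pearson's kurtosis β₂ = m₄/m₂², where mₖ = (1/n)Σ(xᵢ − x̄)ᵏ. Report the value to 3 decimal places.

x̄ = 7.7143
Σ(xᵢ − x̄)² = 281.4286 ⇒ m₂ = 40.20408
Σ(xᵢ − x̄)⁴ = 44073.6968 ⇒ m₄ = 6296.24240
m₂² = 1616.36818
β₂ = m₄/m₂² = 6296.24240 / 1616.36818 ≈ 3.895

3.895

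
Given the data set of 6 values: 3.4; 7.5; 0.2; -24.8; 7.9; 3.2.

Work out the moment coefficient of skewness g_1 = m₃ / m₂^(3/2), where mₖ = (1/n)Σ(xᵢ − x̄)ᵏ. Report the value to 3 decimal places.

-1.570

x̄ = (3.4 + 7.5 + 0.2 - 24.8 + 7.9 + 3.2) / 6 = -0.4333
deviations (xᵢ − x̄): 3.8333, 7.9333, 0.6333, -24.3667, 8.3333, 3.6333
Σ(xᵢ − x̄)² = 754.4133 ⇒ m₂ = 754.4133/6 = 125.73556
Σ(xᵢ − x̄)³ = -13284.7724 ⇒ m₃ = -13284.7724/6 = -2214.12874
m₂^(3/2) = 125.73556^(1.5) = 1409.89626
g_1 = m₃ / m₂^(3/2) = -2214.12874 / 1409.89626 ≈ -1.570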